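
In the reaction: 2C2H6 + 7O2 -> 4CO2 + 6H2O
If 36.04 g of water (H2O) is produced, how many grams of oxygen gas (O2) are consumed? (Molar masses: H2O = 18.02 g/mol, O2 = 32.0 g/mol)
Moles of H2O = 36.04 g ÷ 18.02 g/mol = 2 mol
Mole ratio: 7 mol O2 / 6 mol H2O
Moles of O2 = 2 × (7/6) = 2.33333 mol
Mass of O2 = 2.33333 mol × 32.0 g/mol = 74.67 g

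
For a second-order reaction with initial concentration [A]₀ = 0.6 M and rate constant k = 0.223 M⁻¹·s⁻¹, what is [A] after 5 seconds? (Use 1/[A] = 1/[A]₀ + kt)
0.3595 M

1/[A] = 1/[A]₀ + k·t = 1/0.6 + (0.223)·(5) = 1.6667 + 1.1150 = 2.7817
[A] = 1/2.7817 = 0.3595 M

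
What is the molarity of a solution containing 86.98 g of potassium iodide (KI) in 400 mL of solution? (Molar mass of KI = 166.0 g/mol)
Moles of KI = 86.98 g ÷ 166.0 g/mol = 0.523976 mol
Volume = 400 mL = 0.4 L
Molarity = 0.523976 mol ÷ 0.4 L = 1.31 M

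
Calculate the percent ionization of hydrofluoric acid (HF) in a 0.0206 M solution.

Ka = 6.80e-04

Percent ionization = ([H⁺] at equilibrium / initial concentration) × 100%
Percent ionization = 16.6%

Let x = [H⁺]. Ka = x²/(C - x) ⇒ x² + (6.80e-04)x - (6.80e-04)(0.0206) = 0. x = 3.4181e-03. Percent = (3.4181e-03/0.0206) × 100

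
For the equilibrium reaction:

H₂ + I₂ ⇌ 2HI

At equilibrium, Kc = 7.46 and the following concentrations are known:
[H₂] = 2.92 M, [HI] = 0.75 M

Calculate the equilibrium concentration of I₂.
[I₂] = 0.0258 M

Kc = ([HI]^2) / ([H₂] × [I₂]) = 7.46
[I₂]^1 = (product terms)/(Kc · other reactant terms) = 0.5625 / (7.46 · 2.92) = 0.025823
[I₂] = 0.0258 M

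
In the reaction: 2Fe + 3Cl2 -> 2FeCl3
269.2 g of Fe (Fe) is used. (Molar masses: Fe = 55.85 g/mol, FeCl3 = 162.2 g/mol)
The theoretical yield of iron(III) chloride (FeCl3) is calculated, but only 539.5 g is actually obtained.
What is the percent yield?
Moles of Fe = 269.2 g ÷ 55.85 g/mol = 4.82005 mol
Mole ratio: 2 mol FeCl3 / 2 mol Fe
Moles of FeCl3 = 4.82005 × (2/2) = 4.82005 mol
Theoretical yield = 4.82005 mol × 162.2 g/mol = 781.81 g
Actual yield = 539.5 g
Percent yield = (539.5 / 781.81) × 100% = 69.0%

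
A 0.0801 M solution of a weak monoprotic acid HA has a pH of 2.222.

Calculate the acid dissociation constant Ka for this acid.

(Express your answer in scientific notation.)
K_a = 4.85e-04

[H⁺] = 10^(−pH) = 10^(−2.222) = 5.998e-03 M. For HA ⇌ H⁺ + A⁻, Ka = x²/(C − x) = (5.998e-03)²/(0.0801 − 5.998e-03) = 4.85e-04.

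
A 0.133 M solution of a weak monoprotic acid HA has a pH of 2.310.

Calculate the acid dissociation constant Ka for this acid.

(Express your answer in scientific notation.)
K_a = 1.87e-04

[H⁺] = 10^(−pH) = 10^(−2.310) = 4.898e-03 M. For HA ⇌ H⁺ + A⁻, Ka = x²/(C − x) = (4.898e-03)²/(0.133 − 4.898e-03) = 1.87e-04.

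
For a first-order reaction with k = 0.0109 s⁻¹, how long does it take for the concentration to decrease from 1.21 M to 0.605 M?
63.59 s

From ln[A] = ln[A]₀ - k·t: t = ln([A]₀/[A])/k = ln(1.21/0.605)/0.0109 = ln(2.0000)/0.0109 = 0.6931/0.0109 = 63.59 s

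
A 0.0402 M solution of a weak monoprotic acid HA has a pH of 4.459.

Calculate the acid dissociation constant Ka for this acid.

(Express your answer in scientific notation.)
K_a = 3.01e-08

[H⁺] = 10^(−pH) = 10^(−4.459) = 3.475e-05 M. For HA ⇌ H⁺ + A⁻, Ka = x²/(C − x) = (3.475e-05)²/(0.0402 − 3.475e-05) = 3.01e-08.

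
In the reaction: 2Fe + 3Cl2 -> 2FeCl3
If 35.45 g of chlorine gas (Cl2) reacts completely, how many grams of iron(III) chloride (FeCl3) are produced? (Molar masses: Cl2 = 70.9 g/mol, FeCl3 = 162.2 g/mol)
Moles of Cl2 = 35.45 g ÷ 70.9 g/mol = 0.5 mol
Mole ratio: 2 mol FeCl3 / 3 mol Cl2
Moles of FeCl3 = 0.5 × (2/3) = 0.333333 mol
Mass of FeCl3 = 0.333333 mol × 162.2 g/mol = 54.07 g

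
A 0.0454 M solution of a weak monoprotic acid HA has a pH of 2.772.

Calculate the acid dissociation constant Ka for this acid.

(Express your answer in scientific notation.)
K_a = 6.54e-05

[H⁺] = 10^(−pH) = 10^(−2.772) = 1.690e-03 M. For HA ⇌ H⁺ + A⁻, Ka = x²/(C − x) = (1.690e-03)²/(0.0454 − 1.690e-03) = 6.54e-05.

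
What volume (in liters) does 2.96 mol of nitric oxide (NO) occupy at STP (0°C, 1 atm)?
At STP, 1 mol of gas occupies 22.4 L
Volume = 2.96 mol × 22.4 L/mol = 66.30 L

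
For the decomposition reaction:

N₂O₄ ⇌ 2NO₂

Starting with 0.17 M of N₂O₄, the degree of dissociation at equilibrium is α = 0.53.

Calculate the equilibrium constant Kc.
K_c = 0.4064

x = α·[A]₀ = 0.53 × 0.17 = 0.0901 M dissociated.
At eq: [N₂O₄] = 0.17 − 0.0901 = 0.0799 M; [NO₂] = 2x = 0.1802 M.
Kc = [NO₂]²/[N₂O₄] = (0.1802)²/0.0799 = 0.4064.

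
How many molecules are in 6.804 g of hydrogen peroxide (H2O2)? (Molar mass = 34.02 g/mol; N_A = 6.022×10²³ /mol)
Moles = 6.804 g ÷ 34.02 g/mol = 0.2 mol
Molecules = 0.2 mol × 6.022×10²³ /mol = 1.204e+23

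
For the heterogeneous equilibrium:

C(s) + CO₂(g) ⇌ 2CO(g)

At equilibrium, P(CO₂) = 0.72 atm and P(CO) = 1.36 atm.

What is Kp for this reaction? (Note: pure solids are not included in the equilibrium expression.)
K_p = 2.569

Solid C is excluded.
Kp = P(CO)²/P(CO₂) = (1.36)²/0.72 = 1.85/0.72 = 2.569.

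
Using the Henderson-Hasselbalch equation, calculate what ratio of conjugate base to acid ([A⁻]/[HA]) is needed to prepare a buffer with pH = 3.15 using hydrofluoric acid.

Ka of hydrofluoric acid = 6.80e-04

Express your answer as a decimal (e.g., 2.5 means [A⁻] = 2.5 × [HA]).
[A⁻]/[HA] = 0.961

pKa = −log(6.80e-04) = 3.1675. pH = pKa + log([A⁻]/[HA]). 3.15 = 3.1675 + log(ratio). log(ratio) = 3.15 − 3.1675 = -0.0175. ratio = 10^(-0.0175) = 0.961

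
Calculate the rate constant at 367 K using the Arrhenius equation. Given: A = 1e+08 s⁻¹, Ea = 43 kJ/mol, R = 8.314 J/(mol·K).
7.58e+01 s⁻¹

k = A·exp(-Ea/(R·T)) = 1e+08·exp(-43000/(8.314·367)) = 1e+08·exp(-14.0926) = 1e+08·7.5796e-07 = 7.58e+01 s⁻¹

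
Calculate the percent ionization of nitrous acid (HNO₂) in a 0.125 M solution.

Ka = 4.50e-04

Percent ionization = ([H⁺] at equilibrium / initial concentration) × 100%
Percent ionization = 5.82%

Let x = [H⁺]. Ka = x²/(C - x) ⇒ x² + (4.50e-04)x - (4.50e-04)(0.125) = 0. x = 7.2784e-03. Percent = (7.2784e-03/0.125) × 100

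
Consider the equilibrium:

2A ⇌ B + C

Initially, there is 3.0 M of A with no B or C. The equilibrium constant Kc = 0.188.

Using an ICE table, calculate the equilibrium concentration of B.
[B] = 0.697 M

ICE: [A] = 3.0 − 2x, [B] = [C] = x.
Kc = x²/(3.0 − 2x)² = 0.188 ⇒ √Kc = x/(3.0 − 2x).
x = √0.188·3.0/(1 + 2√0.188) = 0.43359·3.0/1.8672 = 0.69665.
[B] = x = 0.697 M.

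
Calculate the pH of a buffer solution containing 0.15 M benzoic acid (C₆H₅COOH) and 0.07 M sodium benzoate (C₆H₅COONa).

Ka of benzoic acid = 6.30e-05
pH = 3.87

pKa = -log(6.30e-05) = 4.20. pH = pKa + log([A⁻]/[HA]) = 4.20 + log(0.07/0.15)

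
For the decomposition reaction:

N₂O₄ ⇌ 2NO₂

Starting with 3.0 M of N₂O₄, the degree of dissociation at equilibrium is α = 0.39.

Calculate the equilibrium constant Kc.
K_c = 2.9921

x = α·[A]₀ = 0.39 × 3.0 = 1.17 M dissociated.
At eq: [N₂O₄] = 3.0 − 1.17 = 1.83 M; [NO₂] = 2x = 2.34 M.
Kc = [NO₂]²/[N₂O₄] = (2.34)²/1.83 = 2.992.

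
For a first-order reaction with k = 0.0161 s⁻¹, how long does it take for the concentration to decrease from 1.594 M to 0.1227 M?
159.27 s

From ln[A] = ln[A]₀ - k·t: t = ln([A]₀/[A])/k = ln(1.594/0.1227)/0.0161 = ln(12.9910)/0.0161 = 2.5643/0.0161 = 159.27 s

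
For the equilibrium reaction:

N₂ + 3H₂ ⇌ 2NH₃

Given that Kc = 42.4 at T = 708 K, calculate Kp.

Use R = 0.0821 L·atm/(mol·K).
K_p = 0.0125

Δn = (moles gaseous products) − (moles gaseous reactants) = -2
T = 708 K; RT = 0.0821 × 708 = 58.1268
Kp = Kc·(RT)^Δn = 42.4 × (58.1268)^-2 = 42.4 × 0.00029597 = 0.0125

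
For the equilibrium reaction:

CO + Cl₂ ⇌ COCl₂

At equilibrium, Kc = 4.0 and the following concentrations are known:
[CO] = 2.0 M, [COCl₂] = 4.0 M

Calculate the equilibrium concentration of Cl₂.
[Cl₂] = 0.5000 M

Kc = ([COCl₂]) / ([CO] × [Cl₂]) = 4.0
[Cl₂]^1 = (product terms)/(Kc · other reactant terms) = 4 / (4.0 · 2) = 0.5
[Cl₂] = 0.5000 M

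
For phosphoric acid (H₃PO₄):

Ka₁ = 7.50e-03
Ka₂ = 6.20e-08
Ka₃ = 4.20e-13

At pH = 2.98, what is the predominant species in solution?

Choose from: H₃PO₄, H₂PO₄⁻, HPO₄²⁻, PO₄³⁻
H₂PO₄⁻

pKa1 = 2.12, pKa2 = 7.21, pKa3 = 12.38. Each pKa is the crossover between adjacent species; pH = 2.98 lies in the region where H₂PO₄⁻ predominates.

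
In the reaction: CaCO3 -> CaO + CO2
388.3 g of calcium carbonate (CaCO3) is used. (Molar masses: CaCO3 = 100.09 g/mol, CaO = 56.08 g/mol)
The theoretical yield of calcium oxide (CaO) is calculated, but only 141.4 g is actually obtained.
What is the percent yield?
Moles of CaCO3 = 388.3 g ÷ 100.09 g/mol = 3.87951 mol
Mole ratio: 1 mol CaO / 1 mol CaCO3
Moles of CaO = 3.87951 × (1/1) = 3.87951 mol
Theoretical yield = 3.87951 mol × 56.08 g/mol = 217.56 g
Actual yield = 141.4 g
Percent yield = (141.4 / 217.56) × 100% = 65.0%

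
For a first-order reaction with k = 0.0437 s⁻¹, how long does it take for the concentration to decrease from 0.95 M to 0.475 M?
15.86 s

From ln[A] = ln[A]₀ - k·t: t = ln([A]₀/[A])/k = ln(0.95/0.475)/0.0437 = ln(2.0000)/0.0437 = 0.6931/0.0437 = 15.86 s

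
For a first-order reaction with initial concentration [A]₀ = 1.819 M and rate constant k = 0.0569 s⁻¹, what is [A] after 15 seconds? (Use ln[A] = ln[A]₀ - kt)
0.7748 M

ln[A] = ln[A]₀ - k·t = ln(1.819) - (0.0569)·(15) = 0.5983 - 0.8535 = -0.2552
[A] = e^(-0.2552) = 0.7748 M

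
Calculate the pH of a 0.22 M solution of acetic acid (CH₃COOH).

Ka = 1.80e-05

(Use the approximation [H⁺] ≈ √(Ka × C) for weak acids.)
pH = 2.70

[H⁺] = √(Ka × C) = √(1.80e-05 × 0.22) = 1.9900e-03. pH = -log(1.9900e-03)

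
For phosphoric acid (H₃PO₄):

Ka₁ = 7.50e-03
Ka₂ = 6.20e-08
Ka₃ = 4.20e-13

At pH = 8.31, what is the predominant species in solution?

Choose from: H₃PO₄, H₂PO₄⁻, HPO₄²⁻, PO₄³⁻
HPO₄²⁻

pKa1 = 2.12, pKa2 = 7.21, pKa3 = 12.38. Each pKa is the crossover between adjacent species; pH = 8.31 lies in the region where HPO₄²⁻ predominates.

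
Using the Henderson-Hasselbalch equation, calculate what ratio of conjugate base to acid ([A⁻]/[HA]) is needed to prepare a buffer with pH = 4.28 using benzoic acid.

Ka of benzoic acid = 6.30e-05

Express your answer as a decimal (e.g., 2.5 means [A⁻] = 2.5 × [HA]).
[A⁻]/[HA] = 1.200

pKa = −log(6.30e-05) = 4.2007. pH = pKa + log([A⁻]/[HA]). 4.28 = 4.2007 + log(ratio). log(ratio) = 4.28 − 4.2007 = 0.0793. ratio = 10^(0.0793) = 1.200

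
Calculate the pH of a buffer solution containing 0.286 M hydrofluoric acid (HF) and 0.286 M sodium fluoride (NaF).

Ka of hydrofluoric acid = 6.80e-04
pH = 3.17

pKa = -log(6.80e-04) = 3.17. pH = pKa + log([A⁻]/[HA]) = 3.17 + log(0.286/0.286)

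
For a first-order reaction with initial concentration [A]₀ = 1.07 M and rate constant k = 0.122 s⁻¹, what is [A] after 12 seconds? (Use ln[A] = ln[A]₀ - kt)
0.2475 M

ln[A] = ln[A]₀ - k·t = ln(1.07) - (0.122)·(12) = 0.0677 - 1.4640 = -1.3963
[A] = e^(-1.3963) = 0.2475 M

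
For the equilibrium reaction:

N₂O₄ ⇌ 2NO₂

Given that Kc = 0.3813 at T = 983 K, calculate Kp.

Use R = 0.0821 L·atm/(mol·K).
K_p = 30.7725

Δn = (moles gaseous products) − (moles gaseous reactants) = 1
T = 983 K; RT = 0.0821 × 983 = 80.7043
Kp = Kc·(RT)^Δn = 0.3813 × (80.7043)^1 = 0.3813 × 80.7043 = 30.7725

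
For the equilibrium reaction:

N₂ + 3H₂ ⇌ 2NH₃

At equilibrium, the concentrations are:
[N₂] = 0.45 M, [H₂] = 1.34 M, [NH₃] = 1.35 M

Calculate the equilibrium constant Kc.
K_c = 1.6832

Kc = ([NH₃]^2) / ([N₂] × [H₂]^3)
   = ((1.35)^2) / ((0.45)·(1.34)^3)
   = 1.8225 / 1.0827 = 1.6832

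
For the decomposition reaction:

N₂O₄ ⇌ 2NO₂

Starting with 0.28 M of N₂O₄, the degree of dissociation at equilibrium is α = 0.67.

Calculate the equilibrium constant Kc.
K_c = 1.5235

x = α·[A]₀ = 0.67 × 0.28 = 0.1876 M dissociated.
At eq: [N₂O₄] = 0.28 − 0.1876 = 0.0924 M; [NO₂] = 2x = 0.3752 M.
Kc = [NO₂]²/[N₂O₄] = (0.3752)²/0.0924 = 1.524.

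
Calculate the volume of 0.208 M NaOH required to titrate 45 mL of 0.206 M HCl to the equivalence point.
V_{base} = 44.6 mL

At equivalence: moles acid = moles base.
moles HCl = 0.206 M × 0.045 L = 0.00927 mol
V_NaOH = 0.00927 mol ÷ 0.208 M = 0.04457 L = 44.6 mL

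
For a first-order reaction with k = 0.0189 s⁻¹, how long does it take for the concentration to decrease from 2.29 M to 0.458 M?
85.16 s

From ln[A] = ln[A]₀ - k·t: t = ln([A]₀/[A])/k = ln(2.29/0.458)/0.0189 = ln(5.0000)/0.0189 = 1.6094/0.0189 = 85.16 s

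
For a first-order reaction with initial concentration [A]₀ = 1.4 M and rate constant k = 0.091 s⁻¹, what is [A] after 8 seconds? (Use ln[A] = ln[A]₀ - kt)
0.6760 M

ln[A] = ln[A]₀ - k·t = ln(1.4) - (0.091)·(8) = 0.3365 - 0.7280 = -0.3915
[A] = e^(-0.3915) = 0.6760 M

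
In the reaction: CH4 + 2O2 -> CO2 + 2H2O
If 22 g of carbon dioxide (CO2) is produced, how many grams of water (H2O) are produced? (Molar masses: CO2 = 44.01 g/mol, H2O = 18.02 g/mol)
Moles of CO2 = 22 g ÷ 44.01 g/mol = 0.499886 mol
Mole ratio: 2 mol H2O / 1 mol CO2
Moles of H2O = 0.499886 × (2/1) = 0.999773 mol
Mass of H2O = 0.999773 mol × 18.02 g/mol = 18.02 g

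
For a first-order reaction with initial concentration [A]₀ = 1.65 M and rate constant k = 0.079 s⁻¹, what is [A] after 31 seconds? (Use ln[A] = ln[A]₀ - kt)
0.1425 M

ln[A] = ln[A]₀ - k·t = ln(1.65) - (0.079)·(31) = 0.5008 - 2.4490 = -1.9482
[A] = e^(-1.9482) = 0.1425 M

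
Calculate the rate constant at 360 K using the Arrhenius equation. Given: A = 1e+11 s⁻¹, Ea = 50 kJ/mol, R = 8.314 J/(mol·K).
5.56e+03 s⁻¹

k = A·exp(-Ea/(R·T)) = 1e+11·exp(-50000/(8.314·360)) = 1e+11·exp(-16.7054) = 1e+11·5.5581e-08 = 5.56e+03 s⁻¹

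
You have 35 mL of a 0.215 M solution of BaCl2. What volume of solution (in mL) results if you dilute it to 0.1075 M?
Using M₁V₁ = M₂V₂:
0.215 × 35 = 0.1075 × V₂
V₂ = (0.215 × 35) / 0.1075 = 70 mL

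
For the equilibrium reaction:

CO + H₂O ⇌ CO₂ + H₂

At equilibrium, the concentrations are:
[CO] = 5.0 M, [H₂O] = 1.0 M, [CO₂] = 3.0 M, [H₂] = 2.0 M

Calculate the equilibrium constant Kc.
K_c = 1.2000

Kc = ([CO₂] × [H₂]) / ([CO] × [H₂O])
   = ((3.0)·(2.0)) / ((5.0)·(1.0))
   = 6 / 5 = 1.2000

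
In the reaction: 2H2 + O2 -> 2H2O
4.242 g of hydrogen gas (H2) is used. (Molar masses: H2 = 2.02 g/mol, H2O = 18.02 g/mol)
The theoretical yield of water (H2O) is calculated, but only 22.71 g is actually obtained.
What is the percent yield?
Moles of H2 = 4.242 g ÷ 2.02 g/mol = 2.1 mol
Mole ratio: 2 mol H2O / 2 mol H2
Moles of H2O = 2.1 × (2/2) = 2.1 mol
Theoretical yield = 2.1 mol × 18.02 g/mol = 37.842 g
Actual yield = 22.71 g
Percent yield = (22.71 / 37.842) × 100% = 60.0%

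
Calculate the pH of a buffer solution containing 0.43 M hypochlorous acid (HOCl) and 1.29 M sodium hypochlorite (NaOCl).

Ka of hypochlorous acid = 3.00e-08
pH = 8.00

pKa = -log(3.00e-08) = 7.52. pH = pKa + log([A⁻]/[HA]) = 7.52 + log(1.29/0.43)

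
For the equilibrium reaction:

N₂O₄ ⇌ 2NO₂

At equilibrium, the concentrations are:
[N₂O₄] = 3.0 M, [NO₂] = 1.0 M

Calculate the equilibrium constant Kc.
K_c = 0.3333

Kc = ([NO₂]^2) / ([N₂O₄])
   = ((1.0)^2) / ((3.0))
   = 1 / 3 = 0.3333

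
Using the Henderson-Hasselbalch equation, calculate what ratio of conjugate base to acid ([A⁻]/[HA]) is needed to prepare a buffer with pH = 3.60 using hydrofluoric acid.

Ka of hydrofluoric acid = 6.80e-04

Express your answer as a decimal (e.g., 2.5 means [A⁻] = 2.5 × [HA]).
[A⁻]/[HA] = 2.707

pKa = −log(6.80e-04) = 3.1675. pH = pKa + log([A⁻]/[HA]). 3.60 = 3.1675 + log(ratio). log(ratio) = 3.60 − 3.1675 = 0.4325. ratio = 10^(0.4325) = 2.707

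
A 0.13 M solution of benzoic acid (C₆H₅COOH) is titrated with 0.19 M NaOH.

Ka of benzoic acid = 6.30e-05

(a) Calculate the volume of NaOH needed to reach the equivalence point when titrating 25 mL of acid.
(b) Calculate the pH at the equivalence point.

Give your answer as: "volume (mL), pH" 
V = 17.1 mL, pH = 8.54

(a) At equivalence: moles acid = moles base.
moles acid = 0.13 × 0.025 = 0.00325 mol; V_NaOH = 0.00325/0.19 = 0.01711 L = 17.1 mL.
(b) At equivalence, all acid → conjugate base A⁻ at [A⁻] = 0.00325/0.04211 = 0.07719 M.
Kb = Kw/Ka = 1.0e-14/6.30e-05 = 1.587e-10; [OH⁻] = √(Kb·[A⁻]) = 3.500e-06; pOH = 5.46; pH = 14 − pOH = 8.54.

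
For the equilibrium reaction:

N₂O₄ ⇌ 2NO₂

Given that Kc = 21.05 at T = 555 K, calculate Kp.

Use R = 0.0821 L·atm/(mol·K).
K_p = 959.1538

Δn = (moles gaseous products) − (moles gaseous reactants) = 1
T = 555 K; RT = 0.0821 × 555 = 45.5655
Kp = Kc·(RT)^Δn = 21.05 × (45.5655)^1 = 21.05 × 45.5655 = 959.1538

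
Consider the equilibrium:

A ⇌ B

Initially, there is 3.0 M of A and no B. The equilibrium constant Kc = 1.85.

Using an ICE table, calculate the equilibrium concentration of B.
[B] = 1.947 M

ICE: [A] = 3.0 − x, [B] = x.
Kc = x/(3.0 − x) = 1.85 ⇒ x = 1.85·3.0/(1 + 1.85) = 5.55/2.85 = 1.947.
[B] = x = 1.947 M.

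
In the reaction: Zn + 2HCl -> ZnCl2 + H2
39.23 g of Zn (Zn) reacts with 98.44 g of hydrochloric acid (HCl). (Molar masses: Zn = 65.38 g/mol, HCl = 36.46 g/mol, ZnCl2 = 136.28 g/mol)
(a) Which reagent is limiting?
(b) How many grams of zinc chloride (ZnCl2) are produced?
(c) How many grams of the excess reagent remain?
(a) Zn, (b) 81.77 g, (c) 54.69 g

Moles of Zn = 39.23 g ÷ 65.38 g/mol = 0.600031 mol
Moles of HCl = 98.44 g ÷ 36.46 g/mol = 2.69995 mol
Moles ÷ coefficient: Zn: 0.600031/1 = 0.6, HCl: 2.69995/2 = 1.35
(a) Zn has the smaller value, so Zn is the limiting reagent.
(b) Moles of ZnCl2 = 0.600031 mol Zn × (1/1) = 0.600031 mol; mass = 0.600031 mol × 136.28 g/mol = 81.77 g
(c) HCl consumed = 0.600031 × (2/1) = 1.20006 mol; remaining = 2.69995 − 1.20006 = 1.49988 mol; mass = 1.49988 mol × 36.46 g/mol = 54.69 g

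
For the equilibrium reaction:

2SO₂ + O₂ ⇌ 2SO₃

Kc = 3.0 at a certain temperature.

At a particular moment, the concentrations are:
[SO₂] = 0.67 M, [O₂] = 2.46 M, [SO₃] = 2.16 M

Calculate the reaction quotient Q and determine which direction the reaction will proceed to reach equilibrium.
Q = 4.225, Q > K, reaction proceeds reverse (toward reactants)

Q = ([SO₃]^2) / ([SO₂]^2 × [O₂])
  = ((2.16)^2) / ((0.67)^2·(2.46)) = 4.6656/1.1043 = 4.225
Since Q = 4.225 > Kc = 3.0, the reaction proceeds reverse (toward reactants) to reach equilibrium.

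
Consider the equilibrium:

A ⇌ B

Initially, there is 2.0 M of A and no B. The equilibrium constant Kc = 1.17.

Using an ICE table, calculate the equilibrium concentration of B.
[B] = 1.078 M

ICE: [A] = 2.0 − x, [B] = x.
Kc = x/(2.0 − x) = 1.17 ⇒ x = 1.17·2.0/(1 + 1.17) = 2.34/2.17 = 1.078.
[B] = x = 1.078 M.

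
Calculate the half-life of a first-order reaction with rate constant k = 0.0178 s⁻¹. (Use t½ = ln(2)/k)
38.94 s

t½ = ln(2)/k = 0.6931/0.0178 = 38.94 s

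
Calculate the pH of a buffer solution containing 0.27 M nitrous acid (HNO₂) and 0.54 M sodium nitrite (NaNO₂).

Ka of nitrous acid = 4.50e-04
pH = 3.65

pKa = -log(4.50e-04) = 3.35. pH = pKa + log([A⁻]/[HA]) = 3.35 + log(0.54/0.27)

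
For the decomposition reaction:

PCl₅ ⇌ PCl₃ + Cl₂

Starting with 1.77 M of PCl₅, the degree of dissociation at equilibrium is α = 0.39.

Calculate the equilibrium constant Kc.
K_c = 0.4413

x = α·[A]₀ = 0.39 × 1.77 = 0.6903 M dissociated.
At eq: [PCl₅] = 1.77 − 0.6903 = 1.08 M; [PCl₃] = [Cl₂] = x = 0.6903 M.
Kc = [PCl₃][Cl₂]/[PCl₅] = (0.6903)²/1.08 = 0.4413.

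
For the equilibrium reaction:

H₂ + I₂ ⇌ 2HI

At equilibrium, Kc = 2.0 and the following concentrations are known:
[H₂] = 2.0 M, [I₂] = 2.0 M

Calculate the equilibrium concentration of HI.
[HI] = 2.8284 M

Kc = ([HI]^2) / ([H₂] × [I₂]) = 2.0
[HI]^2 = Kc · (reactant terms)/(other product terms) = 2.0 · 4 / 1 = 8
[HI] = (8)^(1/2) = 2.8284 M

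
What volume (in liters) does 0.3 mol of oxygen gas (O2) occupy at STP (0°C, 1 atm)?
At STP, 1 mol of gas occupies 22.4 L
Volume = 0.3 mol × 22.4 L/mol = 6.72 L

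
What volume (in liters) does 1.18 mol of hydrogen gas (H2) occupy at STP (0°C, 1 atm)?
At STP, 1 mol of gas occupies 22.4 L
Volume = 1.18 mol × 22.4 L/mol = 26.43 L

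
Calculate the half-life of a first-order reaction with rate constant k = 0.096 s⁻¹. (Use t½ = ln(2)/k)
7.22 s

t½ = ln(2)/k = 0.6931/0.096 = 7.22 s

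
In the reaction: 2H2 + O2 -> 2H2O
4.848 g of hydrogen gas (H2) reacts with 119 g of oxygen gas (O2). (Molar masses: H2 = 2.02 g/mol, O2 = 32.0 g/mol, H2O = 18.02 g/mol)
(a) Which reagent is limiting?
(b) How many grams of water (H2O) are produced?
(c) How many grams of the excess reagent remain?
(a) H2, (b) 43.25 g, (c) 80.6 g

Moles of H2 = 4.848 g ÷ 2.02 g/mol = 2.4 mol
Moles of O2 = 119 g ÷ 32.0 g/mol = 3.71875 mol
Moles ÷ coefficient: H2: 2.4/2 = 1.2, O2: 3.71875/1 = 3.719
(a) H2 has the smaller value, so H2 is the limiting reagent.
(b) Moles of H2O = 2.4 mol H2 × (2/2) = 2.4 mol; mass = 2.4 mol × 18.02 g/mol = 43.25 g
(c) O2 consumed = 2.4 × (1/2) = 1.2 mol; remaining = 3.71875 − 1.2 = 2.51875 mol; mass = 2.51875 mol × 32.0 g/mol = 80.6 g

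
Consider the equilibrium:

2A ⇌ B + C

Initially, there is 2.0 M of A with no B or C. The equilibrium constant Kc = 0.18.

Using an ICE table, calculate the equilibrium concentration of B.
[B] = 0.459 M

ICE: [A] = 2.0 − 2x, [B] = [C] = x.
Kc = x²/(2.0 − 2x)² = 0.18 ⇒ √Kc = x/(2.0 − 2x).
x = √0.18·2.0/(1 + 2√0.18) = 0.42426·2.0/1.8485 = 0.45903.
[B] = x = 0.459 M.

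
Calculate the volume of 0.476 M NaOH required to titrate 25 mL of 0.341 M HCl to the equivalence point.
V_{base} = 17.9 mL

At equivalence: moles acid = moles base.
moles HCl = 0.341 M × 0.025 L = 0.008525 mol
V_NaOH = 0.008525 mol ÷ 0.476 M = 0.01791 L = 17.9 mL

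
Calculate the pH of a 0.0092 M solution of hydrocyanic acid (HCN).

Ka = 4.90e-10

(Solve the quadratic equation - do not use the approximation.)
pH = 5.67

x² + Ka×x - Ka×C = 0. Using quadratic formula: [H⁺] = 2.1230e-06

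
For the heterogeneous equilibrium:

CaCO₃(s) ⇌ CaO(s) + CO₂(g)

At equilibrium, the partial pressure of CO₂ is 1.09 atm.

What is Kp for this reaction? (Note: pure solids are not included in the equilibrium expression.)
K_p = 1.09

Solids (CaCO₃, CaO) have activity 1 and are excluded.
Kp = P(CO₂) = 1.09.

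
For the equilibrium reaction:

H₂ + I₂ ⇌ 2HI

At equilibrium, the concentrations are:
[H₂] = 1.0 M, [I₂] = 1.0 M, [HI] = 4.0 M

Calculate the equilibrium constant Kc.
K_c = 16.0000

Kc = ([HI]^2) / ([H₂] × [I₂])
   = ((4.0)^2) / ((1.0)·(1.0))
   = 16 / 1 = 16.0000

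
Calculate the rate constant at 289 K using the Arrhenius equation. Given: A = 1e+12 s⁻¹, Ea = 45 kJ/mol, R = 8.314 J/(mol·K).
7.35e+03 s⁻¹

k = A·exp(-Ea/(R·T)) = 1e+12·exp(-45000/(8.314·289)) = 1e+12·exp(-18.7286) = 1e+12·7.3500e-09 = 7.35e+03 s⁻¹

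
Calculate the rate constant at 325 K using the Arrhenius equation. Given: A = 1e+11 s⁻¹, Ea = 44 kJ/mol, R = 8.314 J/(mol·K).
8.47e+03 s⁻¹

k = A·exp(-Ea/(R·T)) = 1e+11·exp(-44000/(8.314·325)) = 1e+11·exp(-16.2839) = 1e+11·8.4718e-08 = 8.47e+03 s⁻¹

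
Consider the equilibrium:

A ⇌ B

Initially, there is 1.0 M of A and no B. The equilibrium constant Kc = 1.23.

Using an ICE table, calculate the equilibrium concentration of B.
[B] = 0.552 M

ICE: [A] = 1.0 − x, [B] = x.
Kc = x/(1.0 − x) = 1.23 ⇒ x = 1.23·1.0/(1 + 1.23) = 1.23/2.23 = 0.5516.
[B] = x = 0.552 M.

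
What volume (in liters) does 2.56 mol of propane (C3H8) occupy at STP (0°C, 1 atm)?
At STP, 1 mol of gas occupies 22.4 L
Volume = 2.56 mol × 22.4 L/mol = 57.34 L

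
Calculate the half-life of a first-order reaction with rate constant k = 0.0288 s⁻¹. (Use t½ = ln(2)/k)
24.07 s

t½ = ln(2)/k = 0.6931/0.0288 = 24.07 s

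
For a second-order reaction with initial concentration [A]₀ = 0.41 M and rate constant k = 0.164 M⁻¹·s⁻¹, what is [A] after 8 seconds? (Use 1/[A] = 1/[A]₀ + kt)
0.2666 M

1/[A] = 1/[A]₀ + k·t = 1/0.41 + (0.164)·(8) = 2.4390 + 1.3120 = 3.7510
[A] = 1/3.7510 = 0.2666 M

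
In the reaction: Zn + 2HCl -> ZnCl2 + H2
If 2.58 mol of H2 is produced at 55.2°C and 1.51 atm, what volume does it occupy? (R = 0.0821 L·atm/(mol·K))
T = 55.2°C + 273.15 = 328.35 K
V = nRT/P = (2.58 × 0.0821 × 328.35) / 1.51
V = 46.06 L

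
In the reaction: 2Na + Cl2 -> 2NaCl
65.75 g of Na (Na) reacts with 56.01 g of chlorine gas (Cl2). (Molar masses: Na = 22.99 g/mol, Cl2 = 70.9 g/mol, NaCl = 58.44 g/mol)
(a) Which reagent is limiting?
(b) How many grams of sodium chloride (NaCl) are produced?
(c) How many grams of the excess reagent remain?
(a) Cl2, (b) 92.33 g, (c) 29.43 g

Moles of Na = 65.75 g ÷ 22.99 g/mol = 2.85994 mol
Moles of Cl2 = 56.01 g ÷ 70.9 g/mol = 0.789986 mol
Moles ÷ coefficient: Na: 2.85994/2 = 1.43, Cl2: 0.789986/1 = 0.79
(a) Cl2 has the smaller value, so Cl2 is the limiting reagent.
(b) Moles of NaCl = 0.789986 mol Cl2 × (2/1) = 1.57997 mol; mass = 1.57997 mol × 58.44 g/mol = 92.33 g
(c) Na consumed = 0.789986 × (2/1) = 1.57997 mol; remaining = 2.85994 − 1.57997 = 1.27997 mol; mass = 1.27997 mol × 22.99 g/mol = 29.43 g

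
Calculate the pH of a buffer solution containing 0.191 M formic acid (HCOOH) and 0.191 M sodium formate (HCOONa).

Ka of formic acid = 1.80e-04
pH = 3.74

pKa = -log(1.80e-04) = 3.74. pH = pKa + log([A⁻]/[HA]) = 3.74 + log(0.191/0.191)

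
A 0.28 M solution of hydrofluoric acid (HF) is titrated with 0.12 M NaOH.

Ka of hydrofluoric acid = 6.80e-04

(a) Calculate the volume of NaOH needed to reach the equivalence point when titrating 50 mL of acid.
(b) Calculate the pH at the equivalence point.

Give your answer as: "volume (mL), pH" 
V = 116.7 mL, pH = 8.05

(a) At equivalence: moles acid = moles base.
moles acid = 0.28 × 0.05 = 0.014 mol; V_NaOH = 0.014/0.12 = 0.1167 L = 116.7 mL.
(b) At equivalence, all acid → conjugate base A⁻ at [A⁻] = 0.014/0.1667 = 0.084 M.
Kb = Kw/Ka = 1.0e-14/6.80e-04 = 1.471e-11; [OH⁻] = √(Kb·[A⁻]) = 1.111e-06; pOH = 5.95; pH = 14 − pOH = 8.05.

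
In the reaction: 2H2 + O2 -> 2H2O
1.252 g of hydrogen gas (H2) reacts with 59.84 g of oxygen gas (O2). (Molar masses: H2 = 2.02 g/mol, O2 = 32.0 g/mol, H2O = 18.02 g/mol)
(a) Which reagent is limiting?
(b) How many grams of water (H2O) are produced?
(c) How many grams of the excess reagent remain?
(a) H2, (b) 11.17 g, (c) 49.92 g

Moles of H2 = 1.252 g ÷ 2.02 g/mol = 0.619802 mol
Moles of O2 = 59.84 g ÷ 32.0 g/mol = 1.87 mol
Moles ÷ coefficient: H2: 0.619802/2 = 0.3099, O2: 1.87/1 = 1.87
(a) H2 has the smaller value, so H2 is the limiting reagent.
(b) Moles of H2O = 0.619802 mol H2 × (2/2) = 0.619802 mol; mass = 0.619802 mol × 18.02 g/mol = 11.17 g
(c) O2 consumed = 0.619802 × (1/2) = 0.309901 mol; remaining = 1.87 − 0.309901 = 1.5601 mol; mass = 1.5601 mol × 32.0 g/mol = 49.92 g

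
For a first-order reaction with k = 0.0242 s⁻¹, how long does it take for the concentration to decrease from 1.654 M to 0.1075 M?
112.95 s

From ln[A] = ln[A]₀ - k·t: t = ln([A]₀/[A])/k = ln(1.654/0.1075)/0.0242 = ln(15.3860)/0.0242 = 2.7335/0.0242 = 112.95 s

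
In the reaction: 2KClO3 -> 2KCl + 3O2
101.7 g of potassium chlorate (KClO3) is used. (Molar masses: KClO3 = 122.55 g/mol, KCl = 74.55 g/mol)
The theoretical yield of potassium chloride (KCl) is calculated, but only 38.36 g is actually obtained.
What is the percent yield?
Moles of KClO3 = 101.7 g ÷ 122.55 g/mol = 0.829865 mol
Mole ratio: 2 mol KCl / 2 mol KClO3
Moles of KCl = 0.829865 × (2/2) = 0.829865 mol
Theoretical yield = 0.829865 mol × 74.55 g/mol = 61.866 g
Actual yield = 38.36 g
Percent yield = (38.36 / 61.866) × 100% = 62.0%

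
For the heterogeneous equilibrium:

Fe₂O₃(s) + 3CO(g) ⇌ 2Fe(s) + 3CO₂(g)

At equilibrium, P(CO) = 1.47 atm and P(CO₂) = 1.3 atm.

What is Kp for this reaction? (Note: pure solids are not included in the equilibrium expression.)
K_p = 0.692

Solids (Fe₂O₃, Fe) are excluded.
Kp = P(CO₂)³/P(CO)³ = (1.3)³/(1.47)³ = 2.197/3.177 = 0.692.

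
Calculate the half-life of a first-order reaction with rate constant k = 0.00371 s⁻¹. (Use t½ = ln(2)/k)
186.83 s

t½ = ln(2)/k = 0.6931/0.00371 = 186.83 s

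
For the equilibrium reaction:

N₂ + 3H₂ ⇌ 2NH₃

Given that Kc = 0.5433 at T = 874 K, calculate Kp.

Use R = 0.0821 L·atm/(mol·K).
K_p = 1.06e-04

Δn = (moles gaseous products) − (moles gaseous reactants) = -2
T = 874 K; RT = 0.0821 × 874 = 71.7554
Kp = Kc·(RT)^Δn = 0.5433 × (71.7554)^-2 = 0.5433 × 0.000194219 = 1.06e-04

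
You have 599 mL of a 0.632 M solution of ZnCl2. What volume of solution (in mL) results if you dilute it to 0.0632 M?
Using M₁V₁ = M₂V₂:
0.632 × 599 = 0.0632 × V₂
V₂ = (0.632 × 599) / 0.0632 = 5990 mL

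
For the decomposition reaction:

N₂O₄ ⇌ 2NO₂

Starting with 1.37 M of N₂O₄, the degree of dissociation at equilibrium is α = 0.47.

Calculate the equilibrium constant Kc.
K_c = 2.2840

x = α·[A]₀ = 0.47 × 1.37 = 0.6439 M dissociated.
At eq: [N₂O₄] = 1.37 − 0.6439 = 0.7261 M; [NO₂] = 2x = 1.288 M.
Kc = [NO₂]²/[N₂O₄] = (1.288)²/0.7261 = 2.284.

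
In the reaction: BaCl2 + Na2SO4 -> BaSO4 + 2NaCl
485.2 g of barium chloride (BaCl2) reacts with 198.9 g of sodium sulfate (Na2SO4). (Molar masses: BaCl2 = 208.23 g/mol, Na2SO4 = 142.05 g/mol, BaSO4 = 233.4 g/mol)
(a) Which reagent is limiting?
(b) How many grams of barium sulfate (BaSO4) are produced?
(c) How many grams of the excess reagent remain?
(a) Na2SO4, (b) 326.8 g, (c) 193.6 g

Moles of BaCl2 = 485.2 g ÷ 208.23 g/mol = 2.33012 mol
Moles of Na2SO4 = 198.9 g ÷ 142.05 g/mol = 1.40021 mol
Moles ÷ coefficient: BaCl2: 2.33012/1 = 2.33, Na2SO4: 1.40021/1 = 1.4
(a) Na2SO4 has the smaller value, so Na2SO4 is the limiting reagent.
(b) Moles of BaSO4 = 1.40021 mol Na2SO4 × (1/1) = 1.40021 mol; mass = 1.40021 mol × 233.4 g/mol = 326.8 g
(c) BaCl2 consumed = 1.40021 × (1/1) = 1.40021 mol; remaining = 2.33012 − 1.40021 = 0.929905 mol; mass = 0.929905 mol × 208.23 g/mol = 193.6 g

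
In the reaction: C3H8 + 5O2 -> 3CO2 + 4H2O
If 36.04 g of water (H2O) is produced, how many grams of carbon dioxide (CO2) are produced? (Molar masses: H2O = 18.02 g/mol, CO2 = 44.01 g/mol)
Moles of H2O = 36.04 g ÷ 18.02 g/mol = 2 mol
Mole ratio: 3 mol CO2 / 4 mol H2O
Moles of CO2 = 2 × (3/4) = 1.5 mol
Mass of CO2 = 1.5 mol × 44.01 g/mol = 66.02 g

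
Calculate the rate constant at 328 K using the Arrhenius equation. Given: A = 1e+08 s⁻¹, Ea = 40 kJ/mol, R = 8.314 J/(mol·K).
4.26e+01 s⁻¹

k = A·exp(-Ea/(R·T)) = 1e+08·exp(-40000/(8.314·328)) = 1e+08·exp(-14.6682) = 1e+08·4.2628e-07 = 4.26e+01 s⁻¹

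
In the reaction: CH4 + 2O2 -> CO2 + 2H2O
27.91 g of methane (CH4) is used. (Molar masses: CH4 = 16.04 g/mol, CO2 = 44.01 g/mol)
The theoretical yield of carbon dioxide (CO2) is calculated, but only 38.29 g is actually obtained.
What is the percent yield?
Moles of CH4 = 27.91 g ÷ 16.04 g/mol = 1.74002 mol
Mole ratio: 1 mol CO2 / 1 mol CH4
Moles of CO2 = 1.74002 × (1/1) = 1.74002 mol
Theoretical yield = 1.74002 mol × 44.01 g/mol = 76.578 g
Actual yield = 38.29 g
Percent yield = (38.29 / 76.578) × 100% = 50.0%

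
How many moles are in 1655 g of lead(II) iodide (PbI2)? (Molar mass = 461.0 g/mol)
Moles = 1655 g ÷ 461.0 g/mol = 3.59 mol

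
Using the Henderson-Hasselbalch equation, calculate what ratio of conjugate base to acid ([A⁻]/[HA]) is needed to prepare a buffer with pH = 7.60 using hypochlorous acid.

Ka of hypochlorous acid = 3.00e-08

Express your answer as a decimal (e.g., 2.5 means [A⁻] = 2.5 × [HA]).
[A⁻]/[HA] = 1.194

pKa = −log(3.00e-08) = 7.5229. pH = pKa + log([A⁻]/[HA]). 7.60 = 7.5229 + log(ratio). log(ratio) = 7.60 − 7.5229 = 0.0771. ratio = 10^(0.0771) = 1.194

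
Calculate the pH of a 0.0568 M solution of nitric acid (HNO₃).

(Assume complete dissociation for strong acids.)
pH = 1.25

[H⁺] = 0.0568 M for strong acid. pH = -log[H⁺] = -log(0.0568)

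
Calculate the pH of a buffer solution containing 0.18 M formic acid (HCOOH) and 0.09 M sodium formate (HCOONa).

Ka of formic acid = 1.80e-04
pH = 3.44

pKa = -log(1.80e-04) = 3.74. pH = pKa + log([A⁻]/[HA]) = 3.74 + log(0.09/0.18)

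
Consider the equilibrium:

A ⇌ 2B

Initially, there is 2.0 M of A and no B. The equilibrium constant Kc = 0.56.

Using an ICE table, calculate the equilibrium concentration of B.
[B] = 0.928 M

ICE: [A] = 2.0 − x, [B] = 2x.
Kc = (2x)²/(2.0 − x) = 0.56 ⇒ 4x² + 0.56x − 1.12 = 0.
x = (−0.56 + √(0.56² + 4·4·1.12))/(2·4) = (−0.56 + √18.234)/8 = 0.46376.
[B] = 2x = 0.928 M.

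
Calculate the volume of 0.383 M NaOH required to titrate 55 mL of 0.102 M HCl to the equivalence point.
V_{base} = 14.6 mL

At equivalence: moles acid = moles base.
moles HCl = 0.102 M × 0.055 L = 0.00561 mol
V_NaOH = 0.00561 mol ÷ 0.383 M = 0.01465 L = 14.6 mL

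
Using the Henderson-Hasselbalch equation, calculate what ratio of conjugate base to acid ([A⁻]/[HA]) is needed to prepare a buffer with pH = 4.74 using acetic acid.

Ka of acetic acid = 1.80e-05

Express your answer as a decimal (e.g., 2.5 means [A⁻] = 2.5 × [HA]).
[A⁻]/[HA] = 0.989

pKa = −log(1.80e-05) = 4.7447. pH = pKa + log([A⁻]/[HA]). 4.74 = 4.7447 + log(ratio). log(ratio) = 4.74 − 4.7447 = -0.0047. ratio = 10^(-0.0047) = 0.989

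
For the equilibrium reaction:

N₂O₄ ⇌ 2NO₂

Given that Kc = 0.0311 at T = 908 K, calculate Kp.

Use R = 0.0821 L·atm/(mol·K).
K_p = 2.3184

Δn = (moles gaseous products) − (moles gaseous reactants) = 1
T = 908 K; RT = 0.0821 × 908 = 74.5468
Kp = Kc·(RT)^Δn = 0.0311 × (74.5468)^1 = 0.0311 × 74.5468 = 2.3184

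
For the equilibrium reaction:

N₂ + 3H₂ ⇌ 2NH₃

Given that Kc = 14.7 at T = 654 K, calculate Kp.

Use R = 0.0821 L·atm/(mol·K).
K_p = 0.0051

Δn = (moles gaseous products) − (moles gaseous reactants) = -2
T = 654 K; RT = 0.0821 × 654 = 53.6934
Kp = Kc·(RT)^Δn = 14.7 × (53.6934)^-2 = 14.7 × 0.000346863 = 0.0051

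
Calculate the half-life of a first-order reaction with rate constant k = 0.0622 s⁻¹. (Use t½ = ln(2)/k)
11.14 s

t½ = ln(2)/k = 0.6931/0.0622 = 11.14 s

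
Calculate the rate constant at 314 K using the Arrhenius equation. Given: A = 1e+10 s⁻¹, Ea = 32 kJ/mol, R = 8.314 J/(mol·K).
4.75e+04 s⁻¹

k = A·exp(-Ea/(R·T)) = 1e+10·exp(-32000/(8.314·314)) = 1e+10·exp(-12.2577) = 1e+10·4.7482e-06 = 4.75e+04 s⁻¹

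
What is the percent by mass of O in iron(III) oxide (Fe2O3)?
Mass of O in formula = 16.0 × 3 = 48 g/mol
Molar mass = 159.7 g/mol
% O = (48/159.7) × 100% = 30.06%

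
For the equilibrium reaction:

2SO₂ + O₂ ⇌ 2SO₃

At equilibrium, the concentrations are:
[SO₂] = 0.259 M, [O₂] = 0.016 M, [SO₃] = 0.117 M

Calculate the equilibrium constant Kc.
K_c = 12.7542

Kc = ([SO₃]^2) / ([SO₂]^2 × [O₂])
   = ((0.117)^2) / ((0.259)^2·(0.016))
   = 0.013689 / 0.0010733 = 12.7542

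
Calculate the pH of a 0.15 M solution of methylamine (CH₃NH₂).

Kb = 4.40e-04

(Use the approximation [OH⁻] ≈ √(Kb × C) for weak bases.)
pH = 11.91

[OH⁻] = √(Kb × C) = √(4.40e-04 × 0.15) = 8.1240e-03. pOH = 2.09, pH = 14 - pOH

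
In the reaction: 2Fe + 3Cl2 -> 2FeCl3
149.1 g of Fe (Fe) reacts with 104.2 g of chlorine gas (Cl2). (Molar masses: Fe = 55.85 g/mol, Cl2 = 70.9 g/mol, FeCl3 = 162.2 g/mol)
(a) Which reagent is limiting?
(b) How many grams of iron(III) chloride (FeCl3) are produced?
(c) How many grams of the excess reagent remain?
(a) Cl2, (b) 158.9 g, (c) 94.38 g

Moles of Fe = 149.1 g ÷ 55.85 g/mol = 2.66965 mol
Moles of Cl2 = 104.2 g ÷ 70.9 g/mol = 1.46968 mol
Moles ÷ coefficient: Fe: 2.66965/2 = 1.335, Cl2: 1.46968/3 = 0.4899
(a) Cl2 has the smaller value, so Cl2 is the limiting reagent.
(b) Moles of FeCl3 = 1.46968 mol Cl2 × (2/3) = 0.979784 mol; mass = 0.979784 mol × 162.2 g/mol = 158.9 g
(c) Fe consumed = 1.46968 × (2/3) = 0.979784 mol; remaining = 2.66965 − 0.979784 = 1.68987 mol; mass = 1.68987 mol × 55.85 g/mol = 94.38 g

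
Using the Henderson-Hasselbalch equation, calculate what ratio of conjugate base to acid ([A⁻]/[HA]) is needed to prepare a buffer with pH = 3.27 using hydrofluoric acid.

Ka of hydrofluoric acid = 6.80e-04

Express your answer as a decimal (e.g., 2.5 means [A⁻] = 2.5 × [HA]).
[A⁻]/[HA] = 1.266

pKa = −log(6.80e-04) = 3.1675. pH = pKa + log([A⁻]/[HA]). 3.27 = 3.1675 + log(ratio). log(ratio) = 3.27 − 3.1675 = 0.1025. ratio = 10^(0.1025) = 1.266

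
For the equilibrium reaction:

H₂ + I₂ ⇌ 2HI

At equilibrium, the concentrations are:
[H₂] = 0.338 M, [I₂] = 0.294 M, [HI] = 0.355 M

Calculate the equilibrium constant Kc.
K_c = 1.2682

Kc = ([HI]^2) / ([H₂] × [I₂])
   = ((0.355)^2) / ((0.338)·(0.294))
   = 0.12602 / 0.099372 = 1.2682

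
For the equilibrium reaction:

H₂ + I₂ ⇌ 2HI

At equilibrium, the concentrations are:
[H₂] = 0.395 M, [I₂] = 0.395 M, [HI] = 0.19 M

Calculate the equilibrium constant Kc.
K_c = 0.2314

Kc = ([HI]^2) / ([H₂] × [I₂])
   = ((0.19)^2) / ((0.395)·(0.395))
   = 0.0361 / 0.15603 = 0.2314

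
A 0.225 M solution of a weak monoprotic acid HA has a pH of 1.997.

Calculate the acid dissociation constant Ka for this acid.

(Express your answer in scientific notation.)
K_a = 4.72e-04

[H⁺] = 10^(−pH) = 10^(−1.997) = 1.007e-02 M. For HA ⇌ H⁺ + A⁻, Ka = x²/(C − x) = (1.007e-02)²/(0.225 − 1.007e-02) = 4.72e-04.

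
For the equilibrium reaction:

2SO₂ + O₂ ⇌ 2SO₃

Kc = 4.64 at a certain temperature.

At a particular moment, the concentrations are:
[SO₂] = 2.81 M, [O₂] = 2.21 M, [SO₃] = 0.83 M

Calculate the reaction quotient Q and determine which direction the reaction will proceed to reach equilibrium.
Q = 0.039, Q < K, reaction proceeds forward (toward products)

Q = ([SO₃]^2) / ([SO₂]^2 × [O₂])
  = ((0.83)^2) / ((2.81)^2·(2.21)) = 0.6889/17.45 = 0.03948
Since Q = 0.03948 < Kc = 4.64, the reaction proceeds forward (toward products) to reach equilibrium.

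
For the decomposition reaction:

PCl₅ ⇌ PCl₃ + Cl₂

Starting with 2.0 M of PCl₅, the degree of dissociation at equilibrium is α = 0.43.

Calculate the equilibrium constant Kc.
K_c = 0.6488

x = α·[A]₀ = 0.43 × 2.0 = 0.86 M dissociated.
At eq: [PCl₅] = 2.0 − 0.86 = 1.14 M; [PCl₃] = [Cl₂] = x = 0.86 M.
Kc = [PCl₃][Cl₂]/[PCl₅] = (0.86)²/1.14 = 0.6488.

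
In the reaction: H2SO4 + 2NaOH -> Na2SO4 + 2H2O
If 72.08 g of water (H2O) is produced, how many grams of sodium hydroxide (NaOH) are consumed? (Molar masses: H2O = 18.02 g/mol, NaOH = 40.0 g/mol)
Moles of H2O = 72.08 g ÷ 18.02 g/mol = 4 mol
Mole ratio: 2 mol NaOH / 2 mol H2O
Moles of NaOH = 4 × (2/2) = 4 mol
Mass of NaOH = 4 mol × 40.0 g/mol = 160 g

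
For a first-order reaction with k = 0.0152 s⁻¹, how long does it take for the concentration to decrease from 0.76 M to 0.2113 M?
84.21 s

From ln[A] = ln[A]₀ - k·t: t = ln([A]₀/[A])/k = ln(0.76/0.2113)/0.0152 = ln(3.5968)/0.0152 = 1.2800/0.0152 = 84.21 s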